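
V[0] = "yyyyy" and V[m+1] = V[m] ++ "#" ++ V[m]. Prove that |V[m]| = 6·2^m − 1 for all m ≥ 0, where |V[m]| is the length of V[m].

Base case: |V[0]| = 5, and 6·2^0 − 1 = 5.
Assume |V[j]| = 6·2^j − 1.
Then |V[j+1]| = |V[j]| + 1 + |V[j]| = 2|V[j]| + 1 = 2(6·2^j − 1) + 1 = 6·2^{j+1} − 2 + 1 = 6·2^{j+1} − 1.
This completes the inductive step, so |V[m]| = 6·2^m − 1 for all m ≥ 0.

|V[m]| = 6·2^m − 1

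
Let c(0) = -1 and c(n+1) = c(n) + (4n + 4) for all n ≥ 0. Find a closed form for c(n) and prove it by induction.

Claim: c(n) = 2n^2 + 2n − 1.

Base case: c(0) = -1, and 2·0^2 + 2·0 − 1 = -1.
Assume c(r) = 2r^2 + 2r − 1.
Then c(r+1) = c(r) + (4r + 4) = (2r^2 + 2r − 1) + (4r + 4) = 2r^2 + 6r + 3,
and 2·(r+1)^2 + 2·(r+1) − 1 = 2r^2 + 6r + 3.
Hence c(n) = 2n^2 + 2n − 1 for every n ≥ 0, by induction.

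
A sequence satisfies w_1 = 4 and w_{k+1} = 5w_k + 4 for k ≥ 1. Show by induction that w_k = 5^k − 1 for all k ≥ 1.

Base case: w_1 = 4, and 5^1 − 1 = 5 − 1 = 4.
Assume w_j = 5^j − 1 for some j ≥ 1.
Then w_{j+1} = 5w_j + 4 = 5·(5^j − 1) + 4 = 5^{j+1} − 5 + 4 = 5^{j+1} − 1.
This completes the inductive step, so w_k = 5^k − 1 for all k ≥ 1.

w_k = 5^k − 1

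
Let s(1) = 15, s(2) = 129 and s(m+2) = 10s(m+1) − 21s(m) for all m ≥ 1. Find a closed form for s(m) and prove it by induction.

Claim: s(m) = 3·7^m − 2·3^m.

Base cases: s(1) = 15 and 3·7^1 − 2·3^1 = 15; s(2) = 129 and 3·7^2 − 2·3^2 = 129.
Assume s(j) = 3·7^j − 2·3^j for all 1 ≤ j ≤ r, where r ≥ 2.
Then s(r+1) = 10s(r) − 21s(r−1) = 10·(3·7^r − 2·3^r) − 21·(3·7^{r−1} − 2·3^{r−1}) = 3·(10·7 − 21)7^{r−1} − 2·(10·3 − 21)3^{r−1} = 147·7^{r−1} − 18·3^{r−1} = 3·7^{r+1} − 2·3^{r+1}.
Hence s(m) = 3·7^m − 2·3^m for every m ≥ 1, by strong induction.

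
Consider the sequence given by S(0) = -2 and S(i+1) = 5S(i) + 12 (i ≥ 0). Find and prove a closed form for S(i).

Claim: S(i) = 5^i − 3.

Base case: S(0) = -2, and 5^0 − 3 = 1 − 3 = -2.
Assume S(j) = 5^j − 3 for some j ≥ 0.
Then S(j+1) = 5S(j) + 12 = 5·(5^j − 3) + 12 = 5^{j+1} − 15 + 12 = 5^{j+1} − 3.
Hence S(i) = 5^i − 3 for every i ≥ 0, by induction.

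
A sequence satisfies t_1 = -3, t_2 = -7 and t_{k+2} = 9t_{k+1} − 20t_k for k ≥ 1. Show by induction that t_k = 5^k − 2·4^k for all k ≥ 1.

Base cases: t_1 = -3 and 5^1 − 2·4^1 = -3; t_2 = -7 and 5^2 − 2·4^2 = -7.
Assume t_i = 5^i − 2·4^i for all 1 ≤ i ≤ j, where j ≥ 2.
Then t_{j+1} = 9t_j − 20t_{j−1} = 9·(5^j − 2·4^j) − 20·(5^{j−1} − 2·4^{j−1}) = (9·5 − 20)5^{j−1} − 2·(9·4 − 20)4^{j−1} = 25·5^{j−1} − 32·4^{j−1} = 5^{j+1} − 2·4^{j+1}.
This completes the inductive step, so t_k = 5^k − 2·4^k for all k ≥ 1.

t_k = 5^k − 2·4^k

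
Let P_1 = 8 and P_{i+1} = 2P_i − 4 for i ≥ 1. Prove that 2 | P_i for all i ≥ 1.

Base case: P_1 = 8 = 2·4, so 2 | P_1.
Assume 2 | P_m, so P_m = 2t for some integer t.
Then P_{m+1} = 2P_m − 4 = 2·(2t) − 4 = 2(2t − 2), so 2 | P_{m+1}.
This completes the inductive step, so 2 | P_i for all i ≥ 1.

2 | P_i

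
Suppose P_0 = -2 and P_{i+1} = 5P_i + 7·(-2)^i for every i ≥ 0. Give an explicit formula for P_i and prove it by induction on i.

Claim: P_i = -5^i − (-2)^i.

Base case: P_0 = -2, and -5^0 − (-2)^0 = -1 − 1 = -2.
Assume P_m = -5^m − (-2)^m for some m ≥ 0.
Then P_{m+1} = 5P_m + 7·(-2)^m = 5·(-5^m − (-2)^m) + 7·(-2)^m = -5^{m+1} − 5·(-2)^m + 7·(-2)^m = -5^{m+1} + 2·(-2)^m = -5^{m+1} − (-2)^{m+1}.
So the formula holds for m+1, and by induction P_i = -5^i − (-2)^i for all i ≥ 0.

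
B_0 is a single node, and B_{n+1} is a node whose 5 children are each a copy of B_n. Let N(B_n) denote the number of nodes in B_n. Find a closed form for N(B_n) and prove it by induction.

Claim: N(B_n) = (5^{n+1} − 1)/4.

Base case: N(B_0) = 1, and (5^{0+1} − 1)/4 = 1.
Assume N(B_k) = (5^{k+1} − 1)/4.
Then N(B_{k+1}) = 1 + 5N(B_k) = 1 + 5·(5^{k+1} − 1)/4 = 1 + (5^{k+2} − 5)/4 = (4 + 5^{k+2} − 5)/4 = (5^{k+2} − 1)/4.
So the formula holds for k+1, and by induction N(B_n) = (5^{n+1} − 1)/4 for all n ≥ 0.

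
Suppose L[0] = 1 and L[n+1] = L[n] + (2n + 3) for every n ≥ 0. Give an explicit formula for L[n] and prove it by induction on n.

Claim: L[n] = n^2 + 2n + 1.

Base case: L[0] = 1, and 0^2 + 2·0 + 1 = 1.
Assume L[m] = m^2 + 2m + 1.
Then L[m+1] = L[m] + (2m + 3) = (m^2 + 2m + 1) + (2m + 3) = m^2 + 4m + 4,
and (m+1)^2 + 2·(m+1) + 1 = m^2 + 4m + 4.
Hence L[n] = n^2 + 2n + 1 for every n ≥ 0, by induction.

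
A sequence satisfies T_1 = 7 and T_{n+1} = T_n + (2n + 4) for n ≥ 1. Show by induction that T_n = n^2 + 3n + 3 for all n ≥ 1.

Base case: T_1 = 7, and 1^2 + 3·1 + 3 = 7.
Assume T_m = m^2 + 3m + 3.
Then T_{m+1} = T_m + (2m + 4) = (m^2 + 3m + 3) + (2m + 4) = m^2 + 5m + 7,
and (m+1)^2 + 3·(m+1) + 3 = m^2 + 5m + 7.
Hence T_n = n^2 + 3n + 3 for every n ≥ 1, by induction.

T_n = n^2 + 3n + 3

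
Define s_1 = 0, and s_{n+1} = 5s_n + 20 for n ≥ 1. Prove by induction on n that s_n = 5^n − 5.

Base case: s_1 = 0, and 5^1 − 5 = 5 − 5 = 0.
Assume s_m = 5^m − 5 for some m ≥ 1.
Then s_{m+1} = 5s_m + 20 = 5·(5^m − 5) + 20 = 5^{m+1} − 25 + 20 = 5^{m+1} − 5.
So the formula holds for m+1, and by induction s_n = 5^n − 5 for all n ≥ 1.

s_n = 5^n − 5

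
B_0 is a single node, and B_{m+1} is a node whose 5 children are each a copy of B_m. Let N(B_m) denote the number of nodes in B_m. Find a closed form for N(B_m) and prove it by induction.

Claim: N(B_m) = (5^{m+1} − 1)/4.

Base case: N(B_0) = 1, and (5^{0+1} − 1)/4 = 1.
Assume N(B_k) = (5^{k+1} − 1)/4.
Then N(B_{k+1}) = 1 + 5N(B_k) = 1 + 5·(5^{k+1} − 1)/4 = 1 + (5^{k+2} − 5)/4 = (4 + 5^{k+2} − 5)/4 = (5^{k+2} − 1)/4.
This completes the inductive step, so N(B_m) = (5^{m+1} − 1)/4 for all m ≥ 0.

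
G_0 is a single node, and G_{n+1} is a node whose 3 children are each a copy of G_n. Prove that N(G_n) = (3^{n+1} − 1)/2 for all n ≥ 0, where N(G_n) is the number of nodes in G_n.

Base case: N(G_0) = 1, and (3^{0+1} − 1)/2 = 1.
Assume N(G_k) = (3^{k+1} − 1)/2.
Then N(G_{k+1}) = 1 + 3N(G_k) = 1 + 3·(3^{k+1} − 1)/2 = 1 + (3^{k+2} − 3)/2 = (2 + 3^{k+2} − 3)/2 = (3^{k+2} − 1)/2.
Hence N(G_n) = (3^{n+1} − 1)/2 for every n ≥ 0, by induction.

N(G_n) = (3^{n+1} − 1)/2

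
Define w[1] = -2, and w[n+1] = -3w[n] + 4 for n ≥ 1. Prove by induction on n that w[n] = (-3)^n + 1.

Base case: w[1] = -2, and (-3)^1 + 1 = -3 + 1 = -2.
Assume w[m] = (-3)^m + 1 for some m ≥ 1.
Then w[m+1] = -3w[m] + 4 = -3·((-3)^m + 1) + 4 = -3·(-3)^m − 3 + 4 = (-3)^{m+1} + 1.
This completes the inductive step, so w[n] = (-3)^n + 1 for all n ≥ 1.

w[n] = (-3)^n + 1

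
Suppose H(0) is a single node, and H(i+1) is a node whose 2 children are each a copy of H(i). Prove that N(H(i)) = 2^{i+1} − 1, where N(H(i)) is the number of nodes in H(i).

Base case: N(H(0)) = 1, and 2^{0+1} − 1 = 1.
Assume N(H(m)) = 2^{m+1} − 1.
Then N(H(m+1)) = 1 + 2N(H(m)) = 1 + 2(2^{m+1} − 1) = 2^{m+2} − 2 + 1 = 2^{m+2} − 1.
By induction, N(H(i)) = 2^{i+1} − 1 for all i ≥ 0.

N(H(i)) = 2^{i+1} − 1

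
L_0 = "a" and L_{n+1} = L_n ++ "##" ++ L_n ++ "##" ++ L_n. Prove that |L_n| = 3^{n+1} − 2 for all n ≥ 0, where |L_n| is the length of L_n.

Base case: |L_0| = 1, and 3^{0+1} − 2 = 1.
Assume |L_r| = 3^{r+1} − 2.
Then |L_{r+1}| = 3|L_r| + 4 = 3(3^{r+1} − 2) + 4 = 3^{r+2} − 6 + 4 = 3^{r+2} − 2.
Hence |L_n| = 3^{n+1} − 2 for every n ≥ 0, by induction.

|L_n| = 3^{n+1} − 2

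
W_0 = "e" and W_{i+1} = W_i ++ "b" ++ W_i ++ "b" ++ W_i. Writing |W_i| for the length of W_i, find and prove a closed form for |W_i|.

Claim: |W_i| = 2·3^i − 1.

Base case: |W_0| = 1, and 2·3^0 − 1 = 1.
Assume |W_r| = 2·3^r − 1.
Then |W_{r+1}| = 3|W_r| + 2 = 3(2·3^r − 1) + 2 = 2·3^{r+1} − 3 + 2 = 2·3^{r+1} − 1.
Hence |W_i| = 2·3^i − 1 for every i ≥ 0, by induction.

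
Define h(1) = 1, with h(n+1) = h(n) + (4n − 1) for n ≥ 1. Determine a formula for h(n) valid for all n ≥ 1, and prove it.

Claim: h(n) = 2n^2 − 3n + 2.

Base case: h(1) = 1, and 2·1^2 − 3·1 + 2 = 1.
Assume h(k) = 2k^2 − 3k + 2.
Then h(k+1) = h(k) + (4k − 1) = (2k^2 − 3k + 2) + (4k − 1) = 2k^2 + k + 1,
and 2·(k+1)^2 − 3·(k+1) + 2 = 2k^2 + k + 1.
By induction, h(n) = 2n^2 − 3n + 2 for all n ≥ 1.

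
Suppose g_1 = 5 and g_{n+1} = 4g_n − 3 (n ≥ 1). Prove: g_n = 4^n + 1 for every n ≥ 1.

Base case: g_1 = 5, and 4^1 + 1 = 4 + 1 = 5.
Assume g_k = 4^k + 1 for some k ≥ 1.
Then g_{k+1} = 4g_k − 3 = 4·(4^k + 1) − 3 = 4^{k+1} + 4 − 3 = 4^{k+1} + 1.
So the formula holds for k+1, and by induction g_n = 4^n + 1 for all n ≥ 1.

g_n = 4^n + 1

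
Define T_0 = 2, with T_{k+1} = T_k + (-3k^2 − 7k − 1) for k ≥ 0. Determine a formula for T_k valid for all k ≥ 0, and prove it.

Claim: T_k = -k^3 − 2k^2 + 2k + 2.

Base case: T_0 = 2, and -0^3 − 2·0^2 + 2·0 + 2 = 2.
Assume T_r = -r^3 − 2r^2 + 2r + 2.
Then T_{r+1} = T_r + (-3r^2 − 7r − 1) = (-r^3 − 2r^2 + 2r + 2) + (-3r^2 − 7r − 1) = -r^3 − 5r^2 − 5r + 1,
and -(r+1)^3 − 2·(r+1)^2 + 2·(r+1) + 2 = -r^3 − 5r^2 − 5r + 1.
This completes the inductive step, so T_k = -k^3 − 2k^2 + 2k + 2 for all k ≥ 0.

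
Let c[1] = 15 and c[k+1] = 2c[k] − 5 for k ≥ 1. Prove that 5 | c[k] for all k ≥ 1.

Base case: c[1] = 15 = 5·3, so 5 | c[1].
Assume 5 | c[r], so c[r] = 5t for some integer t.
Then c[r+1] = 2c[r] − 5 = 2·(5t) − 5 = 5(2t − 1), so 5 | c[r+1].
This completes the inductive step, so 5 | c[k] for all k ≥ 1.

5 | c[k]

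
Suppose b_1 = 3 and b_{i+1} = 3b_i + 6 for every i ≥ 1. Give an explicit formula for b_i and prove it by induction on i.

Claim: b_i = 2·3^i − 3.

Base case: b_1 = 3, and 2·3^1 − 3 = 6 − 3 = 3.
Assume b_r = 2·3^r − 3 for some r ≥ 1.
Then b_{r+1} = 3b_r + 6 = 3·(2·3^r − 3) + 6 = 6·3^r − 9 + 6 = 2·3^{r+1} − 3.
This completes the inductive step, so b_i = 2·3^i − 3 for all i ≥ 1.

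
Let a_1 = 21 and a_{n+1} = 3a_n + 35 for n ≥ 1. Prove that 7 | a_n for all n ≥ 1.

Base case: a_1 = 21 = 7·3, so 7 | a_1.
Assume 7 | a_j, so a_j = 7t for some integer t.
Then a_{j+1} = 3a_j + 35 = 3·(7t) + 35 = 7(3t + 5), so 7 | a_{j+1}.
This completes the inductive step, so 7 | a_n for all n ≥ 1.

7 | a_n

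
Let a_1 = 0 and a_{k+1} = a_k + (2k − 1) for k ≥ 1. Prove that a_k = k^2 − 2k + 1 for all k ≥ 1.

Base case: a_1 = 0, and 1^2 − 2·1 + 1 = 0.
Assume a_j = j^2 − 2j + 1.
Then a_{j+1} = a_j + (2j − 1) = (j^2 − 2j + 1) + (2j − 1) = j^2,
and (j+1)^2 − 2·(j+1) + 1 = j^2.
Hence a_k = k^2 − 2k + 1 for every k ≥ 1, by induction.

a_k = k^2 − 2k + 1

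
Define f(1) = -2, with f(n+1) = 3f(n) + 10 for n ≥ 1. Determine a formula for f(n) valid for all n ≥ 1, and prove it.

Claim: f(n) = 3^n − 5.

Base case: f(1) = -2, and 3^1 − 5 = 3 − 5 = -2.
Assume f(r) = 3^r − 5 for some r ≥ 1.
Then f(r+1) = 3f(r) + 10 = 3·(3^r − 5) + 10 = 3^{r+1} − 15 + 10 = 3^{r+1} − 5.
This completes the inductive step, so f(n) = 3^n − 5 for all n ≥ 1.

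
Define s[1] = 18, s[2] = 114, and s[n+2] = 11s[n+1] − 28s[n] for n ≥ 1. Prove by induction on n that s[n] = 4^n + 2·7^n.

Base cases: s[1] = 18 and 4^1 + 2·7^1 = 18; s[2] = 114 and 4^2 + 2·7^2 = 114.
Assume s[j] = 4^j + 2·7^j for all 1 ≤ j ≤ k, where k ≥ 2.
Then s[k+1] = 11s[k] − 28s[k−1] = 11·(4^k + 2·7^k) − 28·(4^{k−1} + 2·7^{k−1}) = (11·4 − 28)4^{k−1} + 2·(11·7 − 28)7^{k−1} = 16·4^{k−1} + 98·7^{k−1} = 4^{k+1} + 2·7^{k+1}.
So the formula holds for k+1, and by strong induction s[n] = 4^n + 2·7^n for all n ≥ 1.

s[n] = 4^n + 2·7^n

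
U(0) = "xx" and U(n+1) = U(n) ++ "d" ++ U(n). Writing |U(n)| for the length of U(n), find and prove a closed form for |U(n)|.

Claim: |U(n)| = 3·2^n − 1.

Base case: |U(0)| = 2, and 3·2^0 − 1 = 2.
Assume |U(j)| = 3·2^j − 1.
Then |U(j+1)| = |U(j)| + 1 + |U(j)| = 2|U(j)| + 1 = 2(3·2^j − 1) + 1 = 3·2^{j+1} − 2 + 1 = 3·2^{j+1} − 1.
By induction, |U(n)| = 3·2^n − 1 for all n ≥ 0.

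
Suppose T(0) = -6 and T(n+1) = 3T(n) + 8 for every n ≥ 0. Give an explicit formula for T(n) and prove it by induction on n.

Claim: T(n) = -2·3^n − 4.

Base case: T(0) = -6, and -2·3^0 − 4 = -2 − 4 = -6.
Assume T(k) = -2·3^k − 4 for some k ≥ 0.
Then T(k+1) = 3T(k) + 8 = 3·(-2·3^k − 4) + 8 = -6·3^k − 12 + 8 = -2·3^{k+1} − 4.
This completes the inductive step, so T(n) = -2·3^n − 4 for all n ≥ 0.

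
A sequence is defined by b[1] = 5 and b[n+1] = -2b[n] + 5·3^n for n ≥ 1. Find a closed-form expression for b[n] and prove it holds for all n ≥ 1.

Claim: b[n] = -(-2)^n + 3^n.

Base case: b[1] = 5, and -(-2)^1 + 3^1 = 2 + 3 = 5.
Assume b[k] = -(-2)^k + 3^k for some k ≥ 1.
Then b[k+1] = -2b[k] + 5·3^k = -2·(-(-2)^k + 3^k) + 5·3^k = -(-2)^{k+1} − 2·3^k + 5·3^k = -(-2)^{k+1} + 3·3^k = -(-2)^{k+1} + 3^{k+1}.
This completes the inductive step, so b[n] = -(-2)^n + 3^n for all n ≥ 1.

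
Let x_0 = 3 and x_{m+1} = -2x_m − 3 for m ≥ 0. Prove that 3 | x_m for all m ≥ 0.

Base case: x_0 = 3 = 3·1, so 3 | x_0.
Assume 3 | x_k, so x_k = 3t for some integer t.
Then x_{k+1} = -2x_k − 3 = -2·(3t) − 3 = 3(-2t − 1), so 3 | x_{k+1}.
This completes the inductive step, so 3 | x_m for all m ≥ 0.

3 | x_m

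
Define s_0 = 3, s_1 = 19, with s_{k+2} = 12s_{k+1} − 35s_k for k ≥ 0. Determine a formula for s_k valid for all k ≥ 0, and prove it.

Claim: s_k = 5^k + 2·7^k.

Base cases: s_0 = 3 and 5^0 + 2·7^0 = 3; s_1 = 19 and 5^1 + 2·7^1 = 19.
Assume s_i = 5^i + 2·7^i for all 0 ≤ i ≤ j, where j ≥ 1.
Then s_{j+1} = 12s_j − 35s_{j−1} = 12·(5^j + 2·7^j) − 35·(5^{j−1} + 2·7^{j−1}) = (12·5 − 35)5^{j−1} + 2·(12·7 − 35)7^{j−1} = 25·5^{j−1} + 98·7^{j−1} = 5^{j+1} + 2·7^{j+1}.
Hence s_k = 5^k + 2·7^k for every k ≥ 0, by strong induction.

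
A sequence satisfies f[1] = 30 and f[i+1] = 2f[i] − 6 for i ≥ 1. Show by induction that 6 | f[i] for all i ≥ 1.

Base case: f[1] = 30 = 6·5, so 6 | f[1].
Assume 6 | f[r], so f[r] = 6t for some integer t.
Then f[r+1] = 2f[r] − 6 = 2·(6t) − 6 = 6(2t − 1), so 6 | f[r+1].
Hence 6 | f[i] for every i ≥ 1, by induction.

6 | f[i]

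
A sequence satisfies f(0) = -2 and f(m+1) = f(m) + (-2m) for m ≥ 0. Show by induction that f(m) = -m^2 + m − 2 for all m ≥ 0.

Base case: f(0) = -2, and -0^2 + 0 − 2 = -2.
Assume f(j) = -j^2 + j − 2.
Then f(j+1) = f(j) + (-2j) = (-j^2 + j − 2) + (-2j) = -j^2 − j − 2,
and -(j+1)^2 + (j+1) − 2 = -j^2 − j − 2.
This completes the inductive step, so f(m) = -m^2 + m − 2 for all m ≥ 0.

f(m) = -m^2 + m − 2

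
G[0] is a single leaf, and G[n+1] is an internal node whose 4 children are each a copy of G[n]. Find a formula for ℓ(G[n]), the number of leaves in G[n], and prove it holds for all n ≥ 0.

Claim: ℓ(G[n]) = 4^n.

Base case: ℓ(G[0]) = 1, and 4^0 = 1.
Assume ℓ(G[k]) = 4^k.
Then ℓ(G[k+1]) = 4·ℓ(G[k]) = 4·4^k = 4^{k+1}.
This completes the inductive step, so ℓ(G[n]) = 4^n for all n ≥ 0.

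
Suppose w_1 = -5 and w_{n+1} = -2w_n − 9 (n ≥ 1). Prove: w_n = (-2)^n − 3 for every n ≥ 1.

Base case: w_1 = -5, and (-2)^1 − 3 = -2 − 3 = -5.
Assume w_r = (-2)^r − 3 for some r ≥ 1.
Then w_{r+1} = -2w_r − 9 = -2·((-2)^r − 3) − 9 = -2·(-2)^r + 6 − 9 = (-2)^{r+1} − 3.
So the formula holds for r+1, and by induction w_n = (-2)^n − 3 for all n ≥ 1.

w_n = (-2)^n − 3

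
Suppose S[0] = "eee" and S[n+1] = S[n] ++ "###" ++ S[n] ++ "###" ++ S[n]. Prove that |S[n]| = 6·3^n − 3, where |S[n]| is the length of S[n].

Base case: |S[0]| = 3, and 6·3^0 − 3 = 3.
Assume |S[j]| = 6·3^j − 3.
Then |S[j+1]| = 3|S[j]| + 6 = 3(6·3^j − 3) + 6 = 6·3^{j+1} − 9 + 6 = 6·3^{j+1} − 3.
So the formula holds for j+1, and by induction |S[n]| = 6·3^n − 3 for all n ≥ 0.

|S[n]| = 6·3^n − 3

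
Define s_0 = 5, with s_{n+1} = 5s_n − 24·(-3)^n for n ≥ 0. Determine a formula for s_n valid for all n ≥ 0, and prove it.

Claim: s_n = 2·5^n + 3·(-3)^n.

Base case: s_0 = 5, and 2·5^0 + 3·(-3)^0 = 2 + 3 = 5.
Assume s_m = 2·5^m + 3·(-3)^m for some m ≥ 0.
Then s_{m+1} = 5s_m − 24·(-3)^m = 5·(2·5^m + 3·(-3)^m) − 24·(-3)^m = 2·5^{m+1} + 15·(-3)^m − 24·(-3)^m = 2·5^{m+1} − 9·(-3)^m = 2·5^{m+1} + 3·(-3)^{m+1}.
This completes the inductive step, so s_n = 2·5^n + 3·(-3)^n for all n ≥ 0.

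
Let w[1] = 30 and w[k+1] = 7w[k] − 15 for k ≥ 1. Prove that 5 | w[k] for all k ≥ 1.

Base case: w[1] = 30 = 5·6, so 5 | w[1].
Assume 5 | w[r], so w[r] = 5t for some integer t.
Then w[r+1] = 7w[r] − 15 = 7·(5t) − 15 = 5(7t − 3), so 5 | w[r+1].
Hence 5 | w[k] for every k ≥ 1, by induction.

5 | w[k]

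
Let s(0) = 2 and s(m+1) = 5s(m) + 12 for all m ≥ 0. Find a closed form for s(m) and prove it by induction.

Claim: s(m) = 5^{m+1} − 3.

Base case: s(0) = 2, and 5^{0+1} − 3 = 5 − 3 = 2.
Assume s(r) = 5^{r+1} − 3 for some r ≥ 0.
Then s(r+1) = 5s(r) + 12 = 5·(5^{r+1} − 3) + 12 = 5^{r+2} − 15 + 12 = 5^{r+2} − 3.
By induction, s(m) = 5^{m+1} − 3 for all m ≥ 0.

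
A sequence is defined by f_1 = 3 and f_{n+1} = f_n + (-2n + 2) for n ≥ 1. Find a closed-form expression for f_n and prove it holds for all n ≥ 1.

Claim: f_n = -n^2 + 3n + 1.

Base case: f_1 = 3, and -1^2 + 3·1 + 1 = 3.
Assume f_k = -k^2 + 3k + 1.
Then f_{k+1} = f_k + (-2k + 2) = (-k^2 + 3k + 1) + (-2k + 2) = -k^2 + k + 3,
and -(k+1)^2 + 3·(k+1) + 1 = -k^2 + k + 3.
By induction, f_n = -n^2 + 3n + 1 for all n ≥ 1.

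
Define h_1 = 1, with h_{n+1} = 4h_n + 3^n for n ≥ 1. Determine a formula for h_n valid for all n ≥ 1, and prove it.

Claim: h_n = 4^n − 3^n.

Base case: h_1 = 1, and 4^1 − 3^1 = 4 − 3 = 1.
Assume h_k = 4^k − 3^k for some k ≥ 1.
Then h_{k+1} = 4h_k + 3^k = 4·(4^k − 3^k) + 3^k = 4^{k+1} − 4·3^k + 3^k = 4^{k+1} − 3·3^k = 4^{k+1} − 3^{k+1}.
This completes the inductive step, so h_n = 4^n − 3^n for all n ≥ 1.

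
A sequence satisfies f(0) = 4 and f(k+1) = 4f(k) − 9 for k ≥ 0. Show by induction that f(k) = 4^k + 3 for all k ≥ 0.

Base case: f(0) = 4, and 4^0 + 3 = 1 + 3 = 4.
Assume f(j) = 4^j + 3 for some j ≥ 0.
Then f(j+1) = 4f(j) − 9 = 4·(4^j + 3) − 9 = 4^{j+1} + 12 − 9 = 4^{j+1} + 3.
So the formula holds for j+1, and by induction f(k) = 4^k + 3 for all k ≥ 0.

f(k) = 4^k + 3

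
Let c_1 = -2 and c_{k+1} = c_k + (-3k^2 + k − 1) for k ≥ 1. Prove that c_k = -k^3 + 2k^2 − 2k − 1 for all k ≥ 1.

Base case: c_1 = -2, and -1^3 + 2·1^2 − 2·1 − 1 = -2.
Assume c_r = -r^3 + 2r^2 − 2r − 1.
Then c_{r+1} = c_r + (-3r^2 + r − 1) = (-r^3 + 2r^2 − 2r − 1) + (-3r^2 + r − 1) = -r^3 − r^2 − r − 2,
and -(r+1)^3 + 2·(r+1)^2 − 2·(r+1) − 1 = -r^3 − r^2 − r − 2.
Hence c_k = -k^3 + 2k^2 − 2k − 1 for every k ≥ 1, by induction.

c_k = -k^3 + 2k^2 − 2k − 1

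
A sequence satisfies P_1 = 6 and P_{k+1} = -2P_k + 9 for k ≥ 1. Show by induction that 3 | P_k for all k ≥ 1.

Base case: P_1 = 6 = 3·2, so 3 | P_1.
Assume 3 | P_j, so P_j = 3t for some integer t.
Then P_{j+1} = -2P_j + 9 = -2·(3t) + 9 = 3(-2t + 3), so 3 | P_{j+1}.
So the property holds for j+1, and by induction 3 | P_k for all k ≥ 1.

3 | P_k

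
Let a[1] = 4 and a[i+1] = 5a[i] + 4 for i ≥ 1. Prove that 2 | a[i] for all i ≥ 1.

Base case: a[1] = 4 = 2·2, so 2 | a[1].
Assume 2 | a[m], so a[m] = 2t for some integer t.
Then a[m+1] = 5a[m] + 4 = 5·(2t) + 4 = 2(5t + 2), so 2 | a[m+1].
So the property holds for m+1, and by induction 2 | a[i] for all i ≥ 1.

2 | a[i]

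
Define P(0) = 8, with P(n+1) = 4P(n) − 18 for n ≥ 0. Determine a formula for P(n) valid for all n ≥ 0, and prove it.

Claim: P(n) = 2·4^n + 6.

Base case: P(0) = 8, and 2·4^0 + 6 = 2 + 6 = 8.
Assume P(m) = 2·4^m + 6 for some m ≥ 0.
Then P(m+1) = 4P(m) − 18 = 4·(2·4^m + 6) − 18 = 8·4^m + 24 − 18 = 2·4^{m+1} + 6.
This completes the inductive step, so P(n) = 2·4^n + 6 for all n ≥ 0.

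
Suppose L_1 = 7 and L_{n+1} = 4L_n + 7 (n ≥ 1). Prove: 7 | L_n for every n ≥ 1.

Base case: L_1 = 7 = 7·1, so 7 | L_1.
Assume 7 | L_m, so L_m = 7t for some integer t.
Then L_{m+1} = 4L_m + 7 = 4·(7t) + 7 = 7(4t + 1), so 7 | L_{m+1}.
This completes the inductive step, so 7 | L_n for all n ≥ 1.

7 | L_n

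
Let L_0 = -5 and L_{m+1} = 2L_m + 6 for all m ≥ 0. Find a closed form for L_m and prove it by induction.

Claim: L_m = 2^m − 6.

Base case: L_0 = -5, and 2^0 − 6 = 1 − 6 = -5.
Assume L_j = 2^j − 6 for some j ≥ 0.
Then L_{j+1} = 2L_j + 6 = 2·(2^j − 6) + 6 = 2^{j+1} − 12 + 6 = 2^{j+1} − 6.
By induction, L_m = 2^m − 6 for all m ≥ 0.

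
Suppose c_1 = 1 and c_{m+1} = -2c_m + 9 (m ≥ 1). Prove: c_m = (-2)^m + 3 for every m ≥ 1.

Base case: c_1 = 1, and (-2)^1 + 3 = -2 + 3 = 1.
Assume c_r = (-2)^r + 3 for some r ≥ 1.
Then c_{r+1} = -2c_r + 9 = -2·((-2)^r + 3) + 9 = -2·(-2)^r − 6 + 9 = (-2)^{r+1} + 3.
Hence c_m = (-2)^m + 3 for every m ≥ 1, by induction.

c_m = (-2)^m + 3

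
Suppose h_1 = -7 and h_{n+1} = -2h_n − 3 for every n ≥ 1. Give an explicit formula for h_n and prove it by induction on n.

Claim: h_n = 3·(-2)^n − 1.

Base case: h_1 = -7, and 3·(-2)^1 − 1 = -6 − 1 = -7.
Assume h_j = 3·(-2)^j − 1 for some j ≥ 1.
Then h_{j+1} = -2h_j − 3 = -2·(3·(-2)^j − 1) − 3 = -6·(-2)^j + 2 − 3 = 3·(-2)^{j+1} − 1.
Hence h_n = 3·(-2)^n − 1 for every n ≥ 1, by induction.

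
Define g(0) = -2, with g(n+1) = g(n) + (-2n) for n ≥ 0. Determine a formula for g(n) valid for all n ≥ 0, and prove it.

Claim: g(n) = -n^2 + n − 2.

Base case: g(0) = -2, and -0^2 + 0 − 2 = -2.
Assume g(r) = -r^2 + r − 2.
Then g(r+1) = g(r) + (-2r) = (-r^2 + r − 2) + (-2r) = -r^2 − r − 2,
and -(r+1)^2 + (r+1) − 2 = -r^2 − r − 2.
This completes the inductive step, so g(n) = -n^2 + n − 2 for all n ≥ 0.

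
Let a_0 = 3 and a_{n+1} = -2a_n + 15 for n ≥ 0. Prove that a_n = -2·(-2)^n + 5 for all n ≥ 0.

Base case: a_0 = 3, and -2·(-2)^0 + 5 = -2 + 5 = 3.
Assume a_m = -2·(-2)^m + 5 for some m ≥ 0.
Then a_{m+1} = -2a_m + 15 = -2·(-2·(-2)^m + 5) + 15 = 4·(-2)^m − 10 + 15 = -2·(-2)^{m+1} + 5.
By induction, a_n = -2·(-2)^n + 5 for all n ≥ 0.

a_n = -2·(-2)^n + 5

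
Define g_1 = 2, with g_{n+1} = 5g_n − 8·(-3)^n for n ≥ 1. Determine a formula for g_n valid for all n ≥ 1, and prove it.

Claim: g_n = 5^n + (-3)^n.

Base case: g_1 = 2, and 5^1 + (-3)^1 = 5 − 3 = 2.
Assume g_j = 5^j + (-3)^j for some j ≥ 1.
Then g_{j+1} = 5g_j − 8·(-3)^j = 5·(5^j + (-3)^j) − 8·(-3)^j = 5^{j+1} + 5·(-3)^j − 8·(-3)^j = 5^{j+1} − 3·(-3)^j = 5^{j+1} + (-3)^{j+1}.
Hence g_n = 5^n + (-3)^n for every n ≥ 1, by induction.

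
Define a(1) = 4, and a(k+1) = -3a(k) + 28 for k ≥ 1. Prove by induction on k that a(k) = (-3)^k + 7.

Base case: a(1) = 4, and (-3)^1 + 7 = -3 + 7 = 4.
Assume a(r) = (-3)^r + 7 for some r ≥ 1.
Then a(r+1) = -3a(r) + 28 = -3·((-3)^r + 7) + 28 = -3·(-3)^r − 21 + 28 = (-3)^{r+1} + 7.
This completes the inductive step, so a(k) = (-3)^k + 7 for all k ≥ 1.

a(k) = (-3)^k + 7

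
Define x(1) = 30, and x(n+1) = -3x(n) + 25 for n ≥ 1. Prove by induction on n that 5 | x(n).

Base case: x(1) = 30 = 5·6, so 5 | x(1).
Assume 5 | x(m), so x(m) = 5t for some integer t.
Then x(m+1) = -3x(m) + 25 = -3·(5t) + 25 = 5(-3t + 5), so 5 | x(m+1).
By induction, 5 | x(n) for all n ≥ 1.

5 | x(n)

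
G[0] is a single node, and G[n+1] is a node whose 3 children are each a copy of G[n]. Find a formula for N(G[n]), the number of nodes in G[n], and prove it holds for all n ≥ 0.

Claim: N(G[n]) = (3^{n+1} − 1)/2.

Base case: N(G[0]) = 1, and (3^{0+1} − 1)/2 = 1.
Assume N(G[m]) = (3^{m+1} − 1)/2.
Then N(G[m+1]) = 1 + 3N(G[m]) = 1 + 3·(3^{m+1} − 1)/2 = 1 + (3^{m+2} − 3)/2 = (2 + 3^{m+2} − 3)/2 = (3^{m+2} − 1)/2.
By induction, N(G[n]) = (3^{n+1} − 1)/2 for all n ≥ 0.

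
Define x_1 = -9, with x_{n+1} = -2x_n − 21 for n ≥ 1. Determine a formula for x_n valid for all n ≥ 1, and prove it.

Claim: x_n = (-2)^n − 7.

Base case: x_1 = -9, and (-2)^1 − 7 = -2 − 7 = -9.
Assume x_r = (-2)^r − 7 for some r ≥ 1.
Then x_{r+1} = -2x_r − 21 = -2·((-2)^r − 7) − 21 = -2·(-2)^r + 14 − 21 = (-2)^{r+1} − 7.
By induction, x_n = (-2)^n − 7 for all n ≥ 1.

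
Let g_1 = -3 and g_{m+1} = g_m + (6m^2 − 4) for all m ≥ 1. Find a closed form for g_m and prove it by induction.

Claim: g_m = 2m^3 − 3m^2 − 3m + 1.

Base case: g_1 = -3, and 2·1^3 − 3·1^2 − 3·1 + 1 = -3.
Assume g_k = 2k^3 − 3k^2 − 3k + 1.
Then g_{k+1} = g_k + (6k^2 − 4) = (2k^3 − 3k^2 − 3k + 1) + (6k^2 − 4) = 2k^3 + 3k^2 − 3k − 3,
and 2·(k+1)^3 − 3·(k+1)^2 − 3·(k+1) + 1 = 2k^3 + 3k^2 − 3k − 3.
By induction, g_m = 2m^3 − 3m^2 − 3m + 1 for all m ≥ 1.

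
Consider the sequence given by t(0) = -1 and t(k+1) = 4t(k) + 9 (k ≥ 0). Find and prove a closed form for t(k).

Claim: t(k) = 2·4^k − 3.

Base case: t(0) = -1, and 2·4^0 − 3 = 2 − 3 = -1.
Assume t(r) = 2·4^r − 3 for some r ≥ 0.
Then t(r+1) = 4t(r) + 9 = 4·(2·4^r − 3) + 9 = 8·4^r − 12 + 9 = 2·4^{r+1} − 3.
So the formula holds for r+1, and by induction t(k) = 2·4^k − 3 for all k ≥ 0.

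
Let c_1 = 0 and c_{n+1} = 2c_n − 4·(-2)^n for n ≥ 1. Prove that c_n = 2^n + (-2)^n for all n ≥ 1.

Base case: c_1 = 0, and 2^1 + (-2)^1 = 2 − 2 = 0.
Assume c_r = 2^r + (-2)^r for some r ≥ 1.
Then c_{r+1} = 2c_r − 4·(-2)^r = 2·(2^r + (-2)^r) − 4·(-2)^r = 2^{r+1} + 2·(-2)^r − 4·(-2)^r = 2^{r+1} − 2·(-2)^r = 2^{r+1} + (-2)^{r+1}.
Hence c_n = 2^n + (-2)^n for every n ≥ 1, by induction.

c_n = 2^n + (-2)^n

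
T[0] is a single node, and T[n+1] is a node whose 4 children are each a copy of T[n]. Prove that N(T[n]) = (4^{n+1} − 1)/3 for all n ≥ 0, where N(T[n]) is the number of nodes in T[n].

Base case: N(T[0]) = 1, and (4^{0+1} − 1)/3 = 1.
Assume N(T[k]) = (4^{k+1} − 1)/3.
Then N(T[k+1]) = 1 + 4N(T[k]) = 1 + 4·(4^{k+1} − 1)/3 = 1 + (4^{k+2} − 4)/3 = (3 + 4^{k+2} − 4)/3 = (4^{k+2} − 1)/3.
Hence N(T[n]) = (4^{n+1} − 1)/3 for every n ≥ 0, by induction.

N(T[n]) = (4^{n+1} − 1)/3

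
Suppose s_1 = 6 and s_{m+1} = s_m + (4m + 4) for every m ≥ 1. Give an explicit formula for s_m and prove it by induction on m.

Claim: s_m = 2m^2 + 2m + 2.

Base case: s_1 = 6, and 2·1^2 + 2·1 + 2 = 6.
Assume s_j = 2j^2 + 2j + 2.
Then s_{j+1} = s_j + (4j + 4) = (2j^2 + 2j + 2) + (4j + 4) = 2j^2 + 6j + 6,
and 2·(j+1)^2 + 2·(j+1) + 2 = 2j^2 + 6j + 6.
By induction, s_m = 2m^2 + 2m + 2 for all m ≥ 1.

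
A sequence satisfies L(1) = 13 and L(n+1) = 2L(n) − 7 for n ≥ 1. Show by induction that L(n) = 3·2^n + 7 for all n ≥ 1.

Base case: L(1) = 13, and 3·2^1 + 7 = 6 + 7 = 13.
Assume L(j) = 3·2^j + 7 for some j ≥ 1.
Then L(j+1) = 2L(j) − 7 = 2·(3·2^j + 7) − 7 = 6·2^j + 14 − 7 = 3·2^{j+1} + 7.
Hence L(n) = 3·2^n + 7 for every n ≥ 1, by induction.

L(n) = 3·2^n + 7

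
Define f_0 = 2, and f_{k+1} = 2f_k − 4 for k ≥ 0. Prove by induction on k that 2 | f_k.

Base case: f_0 = 2 = 2·1, so 2 | f_0.
Assume 2 | f_j, so f_j = 2t for some integer t.
Then f_{j+1} = 2f_j − 4 = 2·(2t) − 4 = 2(2t − 2), so 2 | f_{j+1}.
So the property holds for j+1, and by induction 2 | f_k for all k ≥ 0.

2 | f_k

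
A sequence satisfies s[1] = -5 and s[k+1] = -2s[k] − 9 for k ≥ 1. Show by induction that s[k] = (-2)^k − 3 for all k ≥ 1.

Base case: s[1] = -5, and (-2)^1 − 3 = -2 − 3 = -5.
Assume s[m] = (-2)^m − 3 for some m ≥ 1.
Then s[m+1] = -2s[m] − 9 = -2·((-2)^m − 3) − 9 = -2·(-2)^m + 6 − 9 = (-2)^{m+1} − 3.
By induction, s[k] = (-2)^k − 3 for all k ≥ 1.

s[k] = (-2)^k − 3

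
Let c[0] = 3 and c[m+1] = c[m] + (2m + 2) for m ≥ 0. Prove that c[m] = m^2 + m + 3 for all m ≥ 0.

Base case: c[0] = 3, and 0^2 + 0 + 3 = 3.
Assume c[j] = j^2 + j + 3.
Then c[j+1] = c[j] + (2j + 2) = (j^2 + j + 3) + (2j + 2) = j^2 + 3j + 5,
and (j+1)^2 + (j+1) + 3 = j^2 + 3j + 5.
By induction, c[m] = m^2 + m + 3 for all m ≥ 0.

c[m] = m^2 + m + 3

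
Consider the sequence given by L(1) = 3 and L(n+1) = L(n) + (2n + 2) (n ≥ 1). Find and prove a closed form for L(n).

Claim: L(n) = n^2 + n + 1.

Base case: L(1) = 3, and 1^2 + 1 + 1 = 3.
Assume L(m) = m^2 + m + 1.
Then L(m+1) = L(m) + (2m + 2) = (m^2 + m + 1) + (2m + 2) = m^2 + 3m + 3,
and (m+1)^2 + (m+1) + 1 = m^2 + 3m + 3.
This completes the inductive step, so L(n) = n^2 + n + 1 for all n ≥ 1.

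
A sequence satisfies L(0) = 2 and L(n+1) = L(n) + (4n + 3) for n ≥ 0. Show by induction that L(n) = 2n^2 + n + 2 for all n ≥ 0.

Base case: L(0) = 2, and 2·0^2 + 0 + 2 = 2.
Assume L(r) = 2r^2 + r + 2.
Then L(r+1) = L(r) + (4r + 3) = (2r^2 + r + 2) + (4r + 3) = 2r^2 + 5r + 5,
and 2·(r+1)^2 + (r+1) + 2 = 2r^2 + 5r + 5.
This completes the inductive step, so L(n) = 2n^2 + n + 2 for all n ≥ 0.

L(n) = 2n^2 + n + 2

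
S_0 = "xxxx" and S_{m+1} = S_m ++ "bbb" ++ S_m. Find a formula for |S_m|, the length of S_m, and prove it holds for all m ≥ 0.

Claim: |S_m| = 7·2^m − 3.

Base case: |S_0| = 4, and 7·2^0 − 3 = 4.
Assume |S_k| = 7·2^k − 3.
Then |S_{k+1}| = |S_k| + 3 + |S_k| = 2|S_k| + 3 = 2(7·2^k − 3) + 3 = 7·2^{k+1} − 6 + 3 = 7·2^{k+1} − 3.
So the formula holds for k+1, and by induction |S_m| = 7·2^m − 3 for all m ≥ 0.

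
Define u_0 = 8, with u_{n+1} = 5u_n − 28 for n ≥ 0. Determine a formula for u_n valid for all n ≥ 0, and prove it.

Claim: u_n = 5^n + 7.

Base case: u_0 = 8, and 5^0 + 7 = 1 + 7 = 8.
Assume u_k = 5^k + 7 for some k ≥ 0.
Then u_{k+1} = 5u_k − 28 = 5·(5^k + 7) − 28 = 5^{k+1} + 35 − 28 = 5^{k+1} + 7.
Hence u_n = 5^n + 7 for every n ≥ 0, by induction.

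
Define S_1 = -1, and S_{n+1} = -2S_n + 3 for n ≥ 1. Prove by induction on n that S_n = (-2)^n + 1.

Base case: S_1 = -1, and (-2)^1 + 1 = -2 + 1 = -1.
Assume S_r = (-2)^r + 1 for some r ≥ 1.
Then S_{r+1} = -2S_r + 3 = -2·((-2)^r + 1) + 3 = -2·(-2)^r − 2 + 3 = (-2)^{r+1} + 1.
Hence S_n = (-2)^n + 1 for every n ≥ 1, by induction.

S_n = (-2)^n + 1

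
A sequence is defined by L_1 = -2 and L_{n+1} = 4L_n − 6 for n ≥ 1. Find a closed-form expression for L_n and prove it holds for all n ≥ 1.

Claim: L_n = -4^n + 2.

Base case: L_1 = -2, and -4^1 + 2 = -4 + 2 = -2.
Assume L_j = -4^j + 2 for some j ≥ 1.
Then L_{j+1} = 4L_j − 6 = 4·(-4^j + 2) − 6 = -4^{j+1} + 8 − 6 = -4^{j+1} + 2.
So the formula holds for j+1, and by induction L_n = -4^n + 2 for all n ≥ 1.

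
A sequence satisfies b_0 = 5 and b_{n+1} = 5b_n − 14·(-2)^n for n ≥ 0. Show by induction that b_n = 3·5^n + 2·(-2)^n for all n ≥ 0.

Base case: b_0 = 5, and 3·5^0 + 2·(-2)^0 = 3 + 2 = 5.
Assume b_r = 3·5^r + 2·(-2)^r for some r ≥ 0.
Then b_{r+1} = 5b_r − 14·(-2)^r = 5·(3·5^r + 2·(-2)^r) − 14·(-2)^r = 3·5^{r+1} + 10·(-2)^r − 14·(-2)^r = 3·5^{r+1} − 4·(-2)^r = 3·5^{r+1} + 2·(-2)^{r+1}.
So the formula holds for r+1, and by induction b_n = 3·5^n + 2·(-2)^n for all n ≥ 0.

b_n = 3·5^n + 2·(-2)^n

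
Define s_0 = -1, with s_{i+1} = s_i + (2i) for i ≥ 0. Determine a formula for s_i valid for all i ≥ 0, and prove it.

Claim: s_i = i^2 − i − 1.

Base case: s_0 = -1, and 0^2 − 0 − 1 = -1.
Assume s_m = m^2 − m − 1.
Then s_{m+1} = s_m + (2m) = (m^2 − m − 1) + (2m) = m^2 + m − 1,
and (m+1)^2 − (m+1) − 1 = m^2 + m − 1.
Hence s_i = i^2 − i − 1 for every i ≥ 0, by induction.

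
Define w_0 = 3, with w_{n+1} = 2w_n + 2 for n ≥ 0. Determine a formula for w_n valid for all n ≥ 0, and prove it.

Claim: w_n = 5·2^n − 2.

Base case: w_0 = 3, and 5·2^0 − 2 = 5 − 2 = 3.
Assume w_k = 5·2^k − 2 for some k ≥ 0.
Then w_{k+1} = 2w_k + 2 = 2·(5·2^k − 2) + 2 = 10·2^k − 4 + 2 = 5·2^{k+1} − 2.
By induction, w_n = 5·2^n − 2 for all n ≥ 0.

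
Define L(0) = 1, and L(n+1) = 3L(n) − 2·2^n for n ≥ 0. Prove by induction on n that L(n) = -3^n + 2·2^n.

Base case: L(0) = 1, and -3^0 + 2·2^0 = -1 + 2 = 1.
Assume L(j) = -3^j + 2·2^j for some j ≥ 0.
Then L(j+1) = 3L(j) − 2·2^j = 3·(-3^j + 2·2^j) − 2·2^j = -3^{j+1} + 6·2^j − 2·2^j = -3^{j+1} + 4·2^j = -3^{j+1} + 2·2^{j+1}.
So the formula holds for j+1, and by induction L(n) = -3^n + 2·2^n for all n ≥ 0.

L(n) = -3^n + 2·2^n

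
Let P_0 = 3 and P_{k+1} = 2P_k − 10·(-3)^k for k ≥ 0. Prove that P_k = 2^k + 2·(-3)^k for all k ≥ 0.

Base case: P_0 = 3, and 2^0 + 2·(-3)^0 = 1 + 2 = 3.
Assume P_r = 2^r + 2·(-3)^r for some r ≥ 0.
Then P_{r+1} = 2P_r − 10·(-3)^r = 2·(2^r + 2·(-3)^r) − 10·(-3)^r = 2^{r+1} + 4·(-3)^r − 10·(-3)^r = 2^{r+1} − 6·(-3)^r = 2^{r+1} + 2·(-3)^{r+1}.
So the formula holds for r+1, and by induction P_k = 2^k + 2·(-3)^k for all k ≥ 0.

P_k = 2^k + 2·(-3)^k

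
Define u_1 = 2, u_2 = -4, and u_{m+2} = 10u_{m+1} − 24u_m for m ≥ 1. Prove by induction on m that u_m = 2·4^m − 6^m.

Base cases: u_1 = 2 and 2·4^1 − 6^1 = 2; u_2 = -4 and 2·4^2 − 6^2 = -4.
Assume u_j = 2·4^j − 6^j for all 1 ≤ j ≤ k, where k ≥ 2.
Then u_{k+1} = 10u_k − 24u_{k−1} = 10·(2·4^k − 6^k) − 24·(2·4^{k−1} − 6^{k−1}) = 2·(10·4 − 24)4^{k−1} − (10·6 − 24)6^{k−1} = 32·4^{k−1} − 36·6^{k−1} = 2·4^{k+1} − 6^{k+1}.
By strong induction, u_m = 2·4^m − 6^m for all m ≥ 1.

u_m = 2·4^m − 6^m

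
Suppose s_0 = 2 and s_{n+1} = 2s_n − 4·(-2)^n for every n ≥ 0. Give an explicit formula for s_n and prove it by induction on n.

Claim: s_n = 2^n + (-2)^n.

Base case: s_0 = 2, and 2^0 + (-2)^0 = 1 + 1 = 2.
Assume s_r = 2^r + (-2)^r for some r ≥ 0.
Then s_{r+1} = 2s_r − 4·(-2)^r = 2·(2^r + (-2)^r) − 4·(-2)^r = 2^{r+1} + 2·(-2)^r − 4·(-2)^r = 2^{r+1} − 2·(-2)^r = 2^{r+1} + (-2)^{r+1}.
By induction, s_n = 2^n + (-2)^n for all n ≥ 0.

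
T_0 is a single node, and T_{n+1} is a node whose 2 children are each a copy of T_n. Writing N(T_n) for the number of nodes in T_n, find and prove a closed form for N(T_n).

Claim: N(T_n) = 2^{n+1} − 1.

Base case: N(T_0) = 1, and 2^{0+1} − 1 = 1.
Assume N(T_k) = 2^{k+1} − 1.
Then N(T_{k+1}) = 1 + 2N(T_k) = 1 + 2(2^{k+1} − 1) = 2^{k+2} − 2 + 1 = 2^{k+2} − 1.
This completes the inductive step, so N(T_n) = 2^{n+1} − 1 for all n ≥ 0.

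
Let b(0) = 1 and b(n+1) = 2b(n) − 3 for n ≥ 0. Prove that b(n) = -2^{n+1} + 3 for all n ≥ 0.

Base case: b(0) = 1, and -2^{0+1} + 3 = -2 + 3 = 1.
Assume b(j) = -2^{j+1} + 3 for some j ≥ 0.
Then b(j+1) = 2b(j) − 3 = 2·(-2^{j+1} + 3) − 3 = -2^{j+2} + 6 − 3 = -2^{j+2} + 3.
By induction, b(n) = -2^{n+1} + 3 for all n ≥ 0.

b(n) = -2^{n+1} + 3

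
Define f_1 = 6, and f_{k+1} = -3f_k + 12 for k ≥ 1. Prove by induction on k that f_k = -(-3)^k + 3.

Base case: f_1 = 6, and -(-3)^1 + 3 = 3 + 3 = 6.
Assume f_r = -(-3)^r + 3 for some r ≥ 1.
Then f_{r+1} = -3f_r + 12 = -3·(-(-3)^r + 3) + 12 = 3·(-3)^r − 9 + 12 = -(-3)^{r+1} + 3.
Hence f_k = -(-3)^k + 3 for every k ≥ 1, by induction.

f_k = -(-3)^k + 3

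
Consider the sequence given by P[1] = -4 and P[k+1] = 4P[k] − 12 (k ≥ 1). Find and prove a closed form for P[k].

Claim: P[k] = -2·4^k + 4.

Base case: P[1] = -4, and -2·4^1 + 4 = -8 + 4 = -4.
Assume P[r] = -2·4^r + 4 for some r ≥ 1.
Then P[r+1] = 4P[r] − 12 = 4·(-2·4^r + 4) − 12 = -8·4^r + 16 − 12 = -2·4^{r+1} + 4.
This completes the inductive step, so P[k] = -2·4^k + 4 for all k ≥ 1.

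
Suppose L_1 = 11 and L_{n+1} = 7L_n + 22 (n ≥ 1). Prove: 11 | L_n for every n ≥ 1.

Base case: L_1 = 11 = 11·1, so 11 | L_1.
Assume 11 | L_m, so L_m = 11t for some integer t.
Then L_{m+1} = 7L_m + 22 = 7·(11t) + 22 = 11(7t + 2), so 11 | L_{m+1}.
This completes the inductive step, so 11 | L_n for all n ≥ 1.

11 | L_n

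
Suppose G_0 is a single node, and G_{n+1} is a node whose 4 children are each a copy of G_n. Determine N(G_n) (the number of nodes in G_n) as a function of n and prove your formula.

Claim: N(G_n) = (4^{n+1} − 1)/3.

Base case: N(G_0) = 1, and (4^{0+1} − 1)/3 = 1.
Assume N(G_j) = (4^{j+1} − 1)/3.
Then N(G_{j+1}) = 1 + 4N(G_j) = 1 + 4·(4^{j+1} − 1)/3 = 1 + (4^{j+2} − 4)/3 = (3 + 4^{j+2} − 4)/3 = (4^{j+2} − 1)/3.
By induction, N(G_n) = (4^{n+1} − 1)/3 for all n ≥ 0.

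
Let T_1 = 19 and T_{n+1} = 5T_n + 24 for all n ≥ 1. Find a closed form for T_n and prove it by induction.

Claim: T_n = 5^{n+1} − 6.

Base case: T_1 = 19, and 5^{1+1} − 6 = 25 − 6 = 19.
Assume T_j = 5^{j+1} − 6 for some j ≥ 1.
Then T_{j+1} = 5T_j + 24 = 5·(5^{j+1} − 6) + 24 = 5^{j+2} − 30 + 24 = 5^{j+2} − 6.
So the formula holds for j+1, and by induction T_n = 5^{n+1} − 6 for all n ≥ 1.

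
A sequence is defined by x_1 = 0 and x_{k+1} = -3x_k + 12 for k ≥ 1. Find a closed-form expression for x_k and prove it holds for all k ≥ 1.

Claim: x_k = (-3)^k + 3.

Base case: x_1 = 0, and (-3)^1 + 3 = -3 + 3 = 0.
Assume x_j = (-3)^j + 3 for some j ≥ 1.
Then x_{j+1} = -3x_j + 12 = -3·((-3)^j + 3) + 12 = -3·(-3)^j − 9 + 12 = (-3)^{j+1} + 3.
So the formula holds for j+1, and by induction x_k = (-3)^k + 3 for all k ≥ 1.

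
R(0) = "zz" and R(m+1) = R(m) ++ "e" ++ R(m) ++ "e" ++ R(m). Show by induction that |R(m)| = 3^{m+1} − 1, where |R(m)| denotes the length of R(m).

Base case: |R(0)| = 2, and 3^{0+1} − 1 = 2.
Assume |R(r)| = 3^{r+1} − 1.
Then |R(r+1)| = 3|R(r)| + 2 = 3(3^{r+1} − 1) + 2 = 3^{r+2} − 3 + 2 = 3^{r+2} − 1.
So the formula holds for r+1, and by induction |R(m)| = 3^{m+1} − 1 for all m ≥ 0.

|R(m)| = 3^{m+1} − 1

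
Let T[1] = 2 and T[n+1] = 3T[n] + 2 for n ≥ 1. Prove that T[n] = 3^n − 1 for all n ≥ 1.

Base case: T[1] = 2, and 3^1 − 1 = 3 − 1 = 2.
Assume T[j] = 3^j − 1 for some j ≥ 1.
Then T[j+1] = 3T[j] + 2 = 3·(3^j − 1) + 2 = 3^{j+1} − 3 + 2 = 3^{j+1} − 1.
So the formula holds for j+1, and by induction T[n] = 3^n − 1 for all n ≥ 1.

T[n] = 3^n − 1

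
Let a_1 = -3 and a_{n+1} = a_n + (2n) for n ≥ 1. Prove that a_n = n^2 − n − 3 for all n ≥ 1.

Base case: a_1 = -3, and 1^2 − 1 − 3 = -3.
Assume a_k = k^2 − k − 3.
Then a_{k+1} = a_k + (2k) = (k^2 − k − 3) + (2k) = k^2 + k − 3,
and (k+1)^2 − (k+1) − 3 = k^2 + k − 3.
Hence a_n = n^2 − n − 3 for every n ≥ 1, by induction.

a_n = n^2 − n − 3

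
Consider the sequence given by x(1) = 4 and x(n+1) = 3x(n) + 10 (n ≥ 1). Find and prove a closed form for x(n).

Claim: x(n) = 3^{n+1} − 5.

Base case: x(1) = 4, and 3^{1+1} − 5 = 9 − 5 = 4.
Assume x(k) = 3^{k+1} − 5 for some k ≥ 1.
Then x(k+1) = 3x(k) + 10 = 3·(3^{k+1} − 5) + 10 = 3^{k+2} − 15 + 10 = 3^{k+2} − 5.
By induction, x(n) = 3^{n+1} − 5 for all n ≥ 1.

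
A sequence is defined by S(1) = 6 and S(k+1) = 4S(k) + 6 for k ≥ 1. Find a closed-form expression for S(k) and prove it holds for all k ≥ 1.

Claim: S(k) = 2·4^k − 2.

Base case: S(1) = 6, and 2·4^1 − 2 = 8 − 2 = 6.
Assume S(m) = 2·4^m − 2 for some m ≥ 1.
Then S(m+1) = 4S(m) + 6 = 4·(2·4^m − 2) + 6 = 8·4^m − 8 + 6 = 2·4^{m+1} − 2.
This completes the inductive step, so S(k) = 2·4^k − 2 for all k ≥ 1.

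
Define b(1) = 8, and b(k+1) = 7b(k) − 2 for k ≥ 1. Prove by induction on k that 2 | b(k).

Base case: b(1) = 8 = 2·4, so 2 | b(1).
Assume 2 | b(m), so b(m) = 2t for some integer t.
Then b(m+1) = 7b(m) − 2 = 7·(2t) − 2 = 2(7t − 1), so 2 | b(m+1).
By induction, 2 | b(k) for all k ≥ 1.

2 | b(k)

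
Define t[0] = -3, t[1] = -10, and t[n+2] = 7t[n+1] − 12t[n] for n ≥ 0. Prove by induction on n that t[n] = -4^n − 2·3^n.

Base cases: t[0] = -3 and -4^0 − 2·3^0 = -3; t[1] = -10 and -4^1 − 2·3^1 = -10.
Assume t[i] = -4^i − 2·3^i for all 0 ≤ i ≤ j, where j ≥ 1.
Then t[j+1] = 7t[j] − 12t[j−1] = 7·(-4^j − 2·3^j) − 12·(-4^{j−1} − 2·3^{j−1}) = -(7·4 − 12)4^{j−1} − 2·(7·3 − 12)3^{j−1} = -16·4^{j−1} − 18·3^{j−1} = -4^{j+1} − 2·3^{j+1}.
So the formula holds for j+1, and by strong induction t[n] = -4^n − 2·3^n for all n ≥ 0.

t[n] = -4^n − 2·3^n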